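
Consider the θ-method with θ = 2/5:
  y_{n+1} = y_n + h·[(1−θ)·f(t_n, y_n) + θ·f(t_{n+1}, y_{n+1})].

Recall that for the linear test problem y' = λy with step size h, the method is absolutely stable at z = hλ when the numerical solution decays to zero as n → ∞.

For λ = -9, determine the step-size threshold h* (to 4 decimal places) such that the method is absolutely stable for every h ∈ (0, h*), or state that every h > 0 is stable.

With y'=λy (z=hλ):
  y_{n+1} = y_n + z·[3/5·y_n + 2/5·y_{n+1}] ⇒ (1 − 2/5z)y_{n+1} = (1 + 3/5z)y_n
  R(z) = (1 + 3/5z)/(1 − 2/5z).

Need |R(x)|<1, x<0.
x=-0.87: |R|=0.3546
R=−1: 1+3/5x = −1+2/5x ⇒ -1/5x=2 ⇒ x=2/(-1/5)=-10.0000
Confirm numerically:
  x=-7.723: |R|=0.88863 <1
  x=-6.256: |R|=0.78620 <1
  x=-5.404: |R|=0.70926 <1
  x=-10.500: |R|=1.01923 >1
  x=-10.362: |R|=1.01407 >1
So |R|<1 on (-10.0000, 0).

(-10.0000,0); λ=-9 ⇒ h* = (10)/9 = 1.1111.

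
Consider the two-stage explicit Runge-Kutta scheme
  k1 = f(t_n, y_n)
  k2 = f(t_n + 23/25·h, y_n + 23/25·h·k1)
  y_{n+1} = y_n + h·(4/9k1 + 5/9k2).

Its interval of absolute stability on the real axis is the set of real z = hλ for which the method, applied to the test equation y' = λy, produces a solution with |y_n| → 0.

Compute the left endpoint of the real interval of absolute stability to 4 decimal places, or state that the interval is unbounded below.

z* = -1.9565.

Test eqn y'=λy, z=hλ:
  k1=λy_n ⇒ h·k1=z·y_n;  k2=λ(1+23/25z)y_n ⇒ h·k2=z(1+23/25z)y_n
  y_{n+1}/y_n = 1 + 4/9z + 5/9z(1+23/25z) = 1 + z + 23/45z²
  ⇒ R(z) = 1 + z + 23/45z².

Boundary: |R(x)|=1, x<0.
x=-0.39: |R|=0.6877
R=1: x+23/45x²=0 ⇒ x=−45/23=-1.9565; min R=1−1/(4·23/45)=0.5109>−1
Confirm numerically:
  x=-1.708: |R|=0.78305 <1
  x=-1.663: |R|=0.75051 <1
  x=-1.290: |R|=0.56054 <1
  x=-0.862: |R|=0.51778 <1
  x=-2.308: |R|=1.41462 >1
  x=-2.043: |R|=1.09030 >1
  x=-1.989: |R|=1.03302 >1
Stable set (-1.9565, 0).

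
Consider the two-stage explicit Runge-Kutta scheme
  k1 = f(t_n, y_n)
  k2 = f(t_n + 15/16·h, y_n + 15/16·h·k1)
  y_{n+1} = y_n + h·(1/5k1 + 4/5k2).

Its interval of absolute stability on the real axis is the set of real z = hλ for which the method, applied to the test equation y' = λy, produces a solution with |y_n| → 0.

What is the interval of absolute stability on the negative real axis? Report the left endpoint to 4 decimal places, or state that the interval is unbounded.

With y'=λy (z=hλ):
  k1=λy_n ⇒ h·k1=z·y_n;  k2=λ(1+15/16z)y_n ⇒ h·k2=z(1+15/16z)y_n
  y_{n+1}/y_n = 1 + 1/5z + 4/5z(1+15/16z) = 1 + z + 3/4z²
  ⇒ R(z) = 1 + z + 3/4z².

Solve |R(x)|<1 on ℝ⁻.
x=-1.67: |R|=1.4217
R=1: x+3/4x²=0 ⇒ x=−4/3=-1.3333; min R=1−1/(4·3/4)=0.6667>−1
Confirm numerically:
  x=-0.843: |R|=0.68999 <1
  x=-0.814: |R|=0.68295 <1
  x=-0.592: |R|=0.67085 <1
  x=-1.846: |R|=1.70979 >1
  x=-1.497: |R|=1.18376 >1
Interval (-1.3333, 0).

z∈(-1.3333,0).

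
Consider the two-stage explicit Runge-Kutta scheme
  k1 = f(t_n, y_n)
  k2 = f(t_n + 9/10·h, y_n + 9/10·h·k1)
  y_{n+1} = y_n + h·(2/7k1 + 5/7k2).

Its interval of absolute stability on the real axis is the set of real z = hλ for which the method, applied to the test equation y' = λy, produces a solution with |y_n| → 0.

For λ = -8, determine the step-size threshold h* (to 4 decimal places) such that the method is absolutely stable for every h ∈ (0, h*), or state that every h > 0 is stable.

(-1.5556,0); λ=-8 ⇒ h* = (14/9)/8 = 0.1944.

On y'=λy, z=hλ:
  k1=λy_n ⇒ h·k1=z·y_n;  k2=λ(1+9/10z)y_n ⇒ h·k2=z(1+9/10z)y_n
  y_{n+1}/y_n = 1 + 2/7z + 5/7z(1+9/10z) = 1 + z + 9/14z²
  R(z) = 1 + z + 9/14z².

Find x<0 with |R(x)|<1.
x=-0.72: |R|=0.6133
R=1: x+9/14x²=0 ⇒ x=−14/9=-1.5556; min R=1−1/(4·9/14)=0.6111>−1
Confirm numerically:
  x=-1.089: |R|=0.67338 <1
  x=-0.823: |R|=0.61243 <1
  x=-0.795: |R|=0.61130 <1
  x=-0.780: |R|=0.61111 <1
  x=-1.905: |R|=1.42794 >1
  x=-1.854: |R|=1.35570 >1
Interval (-1.5556, 0).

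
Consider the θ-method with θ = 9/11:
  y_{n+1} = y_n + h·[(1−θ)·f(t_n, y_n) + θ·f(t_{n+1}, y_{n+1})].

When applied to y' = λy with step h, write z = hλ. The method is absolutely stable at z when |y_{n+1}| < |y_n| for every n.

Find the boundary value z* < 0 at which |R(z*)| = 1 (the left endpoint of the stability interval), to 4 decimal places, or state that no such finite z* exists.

interval (−∞, 0).

Test eqn y'=λy, z=hλ:
  y_{n+1} = y_n + z·[2/11·y_n + 9/11·y_{n+1}] ⇒ (1 − 9/11z)y_{n+1} = (1 + 2/11z)y_n
  Hence R(z) = (1 + 2/11z)/(1 − 9/11z).

Need |R(x)|<1, x<0.
x=-1.31: |R|=0.3677
x=-2: |R|=0.2414
x=-10: |R|=0.0891
x=-100: |R|=0.2075
θ=9/11≥1/2 ⇒ |1+2/11x|<|1−9/11x| ∀x<0 ⇒ stable on all of ℝ⁻.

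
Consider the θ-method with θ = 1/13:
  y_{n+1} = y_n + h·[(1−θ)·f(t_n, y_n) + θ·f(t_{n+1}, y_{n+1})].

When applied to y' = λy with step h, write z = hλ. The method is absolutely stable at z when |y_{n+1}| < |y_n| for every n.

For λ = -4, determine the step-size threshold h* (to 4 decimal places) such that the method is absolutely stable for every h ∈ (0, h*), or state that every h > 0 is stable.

With y'=λy (z=hλ):
  y_{n+1} = y_n + z·[12/13·y_n + 1/13·y_{n+1}] ⇒ (1 − 1/13z)y_{n+1} = (1 + 12/13z)y_n
  R(z) = (1 + 12/13z)/(1 − 1/13z).

Find x<0 with |R(x)|<1.
x=-0.96: |R|=0.1060
R=−1: 1+12/13x = −1+1/13x ⇒ -11/13x=2 ⇒ x=2/(-11/13)=-2.3636
Confirm numerically:
  x=-2.144: |R|=0.84046 <1
  x=-1.686: |R|=0.49244 <1
  x=-1.084: |R|=0.00057 <1
  x=-2.689: |R|=1.22812 >1
  x=-2.544: |R|=1.12764 >1
  x=-2.486: |R|=1.08692 >1
So |R|<1 on (-2.3636, 0).

(-2.3636,0); λ=-4 ⇒ h* = (26/11)/4 = 0.5909.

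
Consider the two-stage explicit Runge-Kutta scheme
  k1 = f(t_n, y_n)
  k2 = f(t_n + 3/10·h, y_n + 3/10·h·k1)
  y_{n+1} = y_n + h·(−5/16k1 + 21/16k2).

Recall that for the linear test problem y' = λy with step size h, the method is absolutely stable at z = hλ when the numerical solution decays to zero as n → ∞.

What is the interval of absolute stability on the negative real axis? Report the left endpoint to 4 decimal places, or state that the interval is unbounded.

On y'=λy, z=hλ:
  k1=λy_n ⇒ h·k1=z·y_n;  k2=λ(1+3/10z)y_n ⇒ h·k2=z(1+3/10z)y_n
  y_{n+1}/y_n = 1 − 5/16z + 21/16z(1+3/10z) = 1 + z + 63/160z²
  R(z) = 1 + z + 63/160z².

Need |R(x)|<1, x<0.
x=-1.22: |R|=0.3661
R=1: x+63/160x²=0 ⇒ x=−160/63=-2.5397; min R=1−1/(4·63/160)=0.3651>−1
Confirm numerically:
  x=-2.442: |R|=0.90607 <1
  x=-2.275: |R|=0.76290 <1
  x=-1.725: |R|=0.44665 <1
  x=-1.303: |R|=0.36551 <1
  x=-3.067: |R|=1.63681 >1
  x=-2.988: |R|=1.52746 >1
  x=-2.814: |R|=1.30395 >1
Stable set (-2.5397, 0).

z∈(-2.5397,0).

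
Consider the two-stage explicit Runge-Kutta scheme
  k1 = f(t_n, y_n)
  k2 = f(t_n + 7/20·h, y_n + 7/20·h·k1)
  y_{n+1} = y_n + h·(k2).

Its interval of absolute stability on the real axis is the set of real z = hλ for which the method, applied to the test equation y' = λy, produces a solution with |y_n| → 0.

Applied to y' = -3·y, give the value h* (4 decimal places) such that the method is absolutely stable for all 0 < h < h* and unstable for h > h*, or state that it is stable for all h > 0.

(-2.8571,0); λ=-3 ⇒ h* = (20/7)/3 = 0.9524.

With y'=λy (z=hλ):
  k1=λy_n ⇒ h·k1=z·y_n;  k2=λ(1+7/20z)y_n ⇒ h·k2=z(1+7/20z)y_n
  y_{n+1}/y_n = 1 + z(1+7/20z) = 1 + z + 7/20z²
  R(z) = 1 + z + 7/20z².

Find x<0 with |R(x)|<1.
x=-0.41: |R|=0.6488
R=1: x+7/20x²=0 ⇒ x=−20/7=-2.8571; min R=1−1/(4·7/20)=0.2857>−1
Confirm numerically:
  x=-2.733: |R|=0.88125 <1
  x=-2.638: |R|=0.79767 <1
  x=-1.938: |R|=0.37655 <1
  x=-1.887: |R|=0.35927 <1
  x=-3.437: |R|=1.69754 >1
  x=-3.220: |R|=1.40894 >1
  x=-3.217: |R|=1.40518 >1
So |R|<1 on (-2.8571, 0).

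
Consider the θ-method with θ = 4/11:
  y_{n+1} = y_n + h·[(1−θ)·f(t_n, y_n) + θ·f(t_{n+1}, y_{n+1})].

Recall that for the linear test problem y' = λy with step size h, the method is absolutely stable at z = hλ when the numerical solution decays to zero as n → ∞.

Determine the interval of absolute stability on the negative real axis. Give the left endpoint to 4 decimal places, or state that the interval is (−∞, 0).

On y'=λy, z=hλ:
  y_{n+1} = y_n + z·[7/11·y_n + 4/11·y_{n+1}] ⇒ (1 − 4/11z)y_{n+1} = (1 + 7/11z)y_n
  so R(z) = (1 + 7/11z)/(1 − 4/11z).

Need |R(x)|<1, x<0.
x=-0.64: |R|=0.4808
R=−1: 1+7/11x = −1+4/11x ⇒ -3/11x=2 ⇒ x=2/(-3/11)=-7.3333
Confirm numerically:
  x=-6.675: |R|=0.94761 <1
  x=-4.423: |R|=0.69570 <1
  x=-3.281: |R|=0.49606 <1
  x=-3.074: |R|=0.45149 <1
  x=-7.821: |R|=1.03460 >1
  x=-7.745: |R|=1.02942 >1
  x=-7.593: |R|=1.01883 >1
Interval (-7.3333, 0).

z∈(-7.3333,0).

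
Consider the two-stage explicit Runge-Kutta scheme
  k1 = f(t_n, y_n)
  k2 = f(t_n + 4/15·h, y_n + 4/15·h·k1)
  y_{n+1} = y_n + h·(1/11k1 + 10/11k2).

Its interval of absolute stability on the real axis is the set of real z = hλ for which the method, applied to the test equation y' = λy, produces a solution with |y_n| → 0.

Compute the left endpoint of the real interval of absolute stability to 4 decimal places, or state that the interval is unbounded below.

On y'=λy, z=hλ:
  k1=λy_n ⇒ h·k1=z·y_n;  k2=λ(1+4/15z)y_n ⇒ h·k2=z(1+4/15z)y_n
  y_{n+1}/y_n = 1 + 1/11z + 10/11z(1+4/15z) = 1 + z + 8/33z²
  Hence R(z) = 1 + z + 8/33z².

Boundary: |R(x)|=1, x<0.
x=-1.76: |R|=0.0091
R=1: x+8/33x²=0 ⇒ x=−33/8=-4.1250; min R=1−1/(4·8/33)=-0.0312>−1
Confirm numerically:
  x=-4.026: |R|=0.90338 <1
  x=-2.407: |R|=0.00248 <1
  x=-2.143: |R|=0.02968 <1
  x=-1.843: |R|=0.01957 <1
  x=-4.316: |R|=1.19984 >1
  x=-4.306: |R|=1.18894 >1
Interval (-4.1250, 0).

z* = -4.1250.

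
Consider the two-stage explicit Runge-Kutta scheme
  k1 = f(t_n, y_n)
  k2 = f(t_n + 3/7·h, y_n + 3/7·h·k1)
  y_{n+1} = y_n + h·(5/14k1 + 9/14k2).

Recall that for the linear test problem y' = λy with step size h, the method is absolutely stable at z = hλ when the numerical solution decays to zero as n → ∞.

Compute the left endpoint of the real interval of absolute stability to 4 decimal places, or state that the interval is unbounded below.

Test eqn y'=λy, z=hλ:
  k1=λy_n ⇒ h·k1=z·y_n;  k2=λ(1+3/7z)y_n ⇒ h·k2=z(1+3/7z)y_n
  y_{n+1}/y_n = 1 + 5/14z + 9/14z(1+3/7z) = 1 + z + 27/98z²
  Hence R(z) = 1 + z + 27/98z².

Solve |R(x)|<1 on ℝ⁻.
x=-1.55: |R|=0.1119
R=1: x+27/98x²=0 ⇒ x=−98/27=-3.6296; min R=1−1/(4·27/98)=0.0926>−1
Confirm numerically:
  x=-2.920: |R|=0.42911 <1
  x=-2.698: |R|=0.30749 <1
  x=-2.197: |R|=0.13284 <1
  x=-4.209: |R|=1.67185 >1
  x=-4.037: |R|=1.45309 >1
So |R|<1 on (-3.6296, 0).

z* = -3.6296.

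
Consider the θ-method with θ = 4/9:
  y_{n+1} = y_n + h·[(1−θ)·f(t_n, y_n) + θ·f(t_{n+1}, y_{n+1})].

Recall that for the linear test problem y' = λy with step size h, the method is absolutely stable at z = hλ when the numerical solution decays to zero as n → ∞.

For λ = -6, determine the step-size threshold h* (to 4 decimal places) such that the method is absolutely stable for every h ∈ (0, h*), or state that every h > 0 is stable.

Test eqn y'=λy, z=hλ:
  y_{n+1} = y_n + z·[5/9·y_n + 4/9·y_{n+1}] ⇒ (1 − 4/9z)y_{n+1} = (1 + 5/9z)y_n
  R(z) = (1 + 5/9z)/(1 − 4/9z).

Need |R(x)|<1, x<0.
x=-0.38: |R|=0.6749
R=−1: 1+5/9x = −1+4/9x ⇒ -1/9x=2 ⇒ x=2/(-1/9)=-18.0000
Confirm numerically:
  x=-14.324: |R|=0.94455 <1
  x=-13.167: |R|=0.92163 <1
  x=-12.218: |R|=0.90009 <1
  x=-9.092: |R|=0.80365 <1
  x=-18.403: |R|=1.00488 >1
  x=-18.204: |R|=1.00249 >1
  x=-18.163: |R|=1.00200 >1
Stable set (-18.0000, 0).

(-18.0000,0); λ=-6 ⇒ h* = (18)/6 = 3.0000.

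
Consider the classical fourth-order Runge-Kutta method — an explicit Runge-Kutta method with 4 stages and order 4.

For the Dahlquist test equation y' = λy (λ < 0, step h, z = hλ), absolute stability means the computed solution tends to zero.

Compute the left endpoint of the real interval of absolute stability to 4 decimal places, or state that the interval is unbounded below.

On y'=λy, z=hλ:
  order 4, 4-stage ⇒ R(z)=1+z+z^2/2+z^3/6+z^4/24
  (e.g. R(-0.41)=0.66374, |R|=0.66374)

Need |R(x)|<1, x<0.
x=-0.41: |R|=0.6637
|R(-2.67)|=0.8396 |R(-1.68)|=0.2728 |R(-1.28)|=0.3015
Bisect:
  x_lo=-3.3820 |R|=2.3408  x_hi=-0.2433 |R|=0.7841
  mid=-1.81263 |R|=0.28738 →hi
  mid=-2.59730 |R|=0.75163 →hi
  mid=-2.98963 |R|=1.35440 →lo
  mid=-2.79347 |R|=1.01239 →lo
  mid=-2.69538 |R|=0.87269 →hi
  mid=-2.74442 |R|=0.94011 →hi
  mid=-2.76895 |R|=0.97563 →hi
  mid=-2.78121 |R|=0.99385 →hi
  ...
  [-2.78542,-2.78523] ⇒ x*=-2.7853
So |R|<1 on (-2.7853, 0).

z* = -2.7853.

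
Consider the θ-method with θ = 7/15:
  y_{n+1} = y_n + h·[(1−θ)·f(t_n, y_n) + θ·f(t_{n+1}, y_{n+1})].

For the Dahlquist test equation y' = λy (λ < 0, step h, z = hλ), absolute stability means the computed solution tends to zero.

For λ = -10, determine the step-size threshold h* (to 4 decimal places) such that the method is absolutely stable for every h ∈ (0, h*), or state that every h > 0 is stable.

(-30.0000,0); λ=-10 ⇒ h* = (30)/10 = 3.0000.

Set f=λy, z=hλ:
  y_{n+1} = y_n + z·[8/15·y_n + 7/15·y_{n+1}] ⇒ (1 − 7/15z)y_{n+1} = (1 + 8/15z)y_n
  ⇒ R(z) = (1 + 8/15z)/(1 − 7/15z).

Boundary: |R(x)|=1, x<0.
x=-1.15: |R|=0.2516
R=−1: 1+8/15x = −1+7/15x ⇒ -1/15x=2 ⇒ x=2/(-1/15)=-30.0000
Confirm numerically:
  x=-20.158: |R|=0.93695 <1
  x=-16.460: |R|=0.89602 <1
  x=-12.995: |R|=0.83952 <1
  x=-30.569: |R|=1.00248 >1
  x=-30.426: |R|=1.00187 >1
  x=-30.096: |R|=1.00043 >1
So |R|<1 on (-30.0000, 0).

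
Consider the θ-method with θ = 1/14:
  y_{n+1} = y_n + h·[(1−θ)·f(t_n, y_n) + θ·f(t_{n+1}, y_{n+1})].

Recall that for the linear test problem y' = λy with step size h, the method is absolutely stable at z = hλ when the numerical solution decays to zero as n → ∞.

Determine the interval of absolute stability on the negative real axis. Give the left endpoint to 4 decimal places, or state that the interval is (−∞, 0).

z∈(-2.3333,0).

With y'=λy (z=hλ):
  y_{n+1} = y_n + z·[13/14·y_n + 1/14·y_{n+1}] ⇒ (1 − 1/14z)y_{n+1} = (1 + 13/14z)y_n
  ⇒ R(z) = (1 + 13/14z)/(1 − 1/14z).

Solve |R(x)|<1 on ℝ⁻.
x=-1.22: |R|=0.1222
R=−1: 1+13/14x = −1+1/14x ⇒ -6/7x=2 ⇒ x=2/(-6/7)=-2.3333
Confirm numerically:
  x=-1.954: |R|=0.71468 <1
  x=-1.951: |R|=0.71237 <1
  x=-1.803: |R|=0.59729 <1
  x=-1.471: |R|=0.33114 <1
  x=-2.784: |R|=1.32221 >1
  x=-2.741: |R|=1.29222 >1
  x=-2.651: |R|=1.22894 >1
Stable set (-2.3333, 0).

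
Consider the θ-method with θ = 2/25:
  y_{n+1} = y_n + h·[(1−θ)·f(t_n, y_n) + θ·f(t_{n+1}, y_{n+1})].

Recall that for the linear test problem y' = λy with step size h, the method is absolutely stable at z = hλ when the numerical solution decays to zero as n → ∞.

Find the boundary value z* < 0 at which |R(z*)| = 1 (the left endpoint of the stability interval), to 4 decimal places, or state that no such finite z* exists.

With y'=λy (z=hλ):
  y_{n+1} = y_n + z·[23/25·y_n + 2/25·y_{n+1}] ⇒ (1 − 2/25z)y_{n+1} = (1 + 23/25z)y_n
  ⇒ R(z) = (1 + 23/25z)/(1 − 2/25z).

Need |R(x)|<1, x<0.
x=-0.35: |R|=0.6595
R=−1: 1+23/25x = −1+2/25x ⇒ -21/25x=2 ⇒ x=2/(-21/25)=-2.3810
Confirm numerically:
  x=-1.647: |R|=0.45526 <1
  x=-1.507: |R|=0.34486 <1
  x=-1.008: |R|=0.06722 <1
  x=-0.970: |R|=0.09985 <1
  x=-2.877: |R|=1.33872 >1
  x=-2.764: |R|=1.26350 >1
  x=-2.628: |R|=1.17147 >1
Interval (-2.3810, 0).

z* = -2.3810.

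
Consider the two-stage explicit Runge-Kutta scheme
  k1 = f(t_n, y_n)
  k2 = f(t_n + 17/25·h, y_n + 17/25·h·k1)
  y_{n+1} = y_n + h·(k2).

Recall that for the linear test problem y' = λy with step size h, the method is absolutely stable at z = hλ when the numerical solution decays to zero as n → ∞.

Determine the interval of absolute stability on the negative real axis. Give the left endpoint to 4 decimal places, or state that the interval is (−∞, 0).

z∈(-1.4706,0).

Test eqn y'=λy, z=hλ:
  k1=λy_n ⇒ h·k1=z·y_n;  k2=λ(1+17/25z)y_n ⇒ h·k2=z(1+17/25z)y_n
  y_{n+1}/y_n = 1 + z(1+17/25z) = 1 + z + 17/25z²
  Hence R(z) = 1 + z + 17/25z².

Solve |R(x)|<1 on ℝ⁻.
x=-1.38: |R|=0.9150
R=1: x+17/25x²=0 ⇒ x=−25/17=-1.4706; min R=1−1/(4·17/25)=0.6324>−1
Confirm numerically:
  x=-1.315: |R|=0.86087 <1
  x=-0.868: |R|=0.64433 <1
  x=-0.799: |R|=0.63511 <1
  x=-0.713: |R|=0.63269 <1
  x=-1.956: |R|=1.64564 >1
  x=-1.892: |R|=1.54217 >1
  x=-1.655: |R|=1.20754 >1
So |R|<1 on (-1.4706, 0).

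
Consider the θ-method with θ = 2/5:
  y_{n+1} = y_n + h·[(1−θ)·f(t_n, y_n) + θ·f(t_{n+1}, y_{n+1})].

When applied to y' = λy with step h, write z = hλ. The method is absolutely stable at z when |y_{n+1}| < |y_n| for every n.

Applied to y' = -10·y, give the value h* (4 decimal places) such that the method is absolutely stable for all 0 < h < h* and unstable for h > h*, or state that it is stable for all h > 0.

With y'=λy (z=hλ):
  y_{n+1} = y_n + z·[3/5·y_n + 2/5·y_{n+1}] ⇒ (1 − 2/5z)y_{n+1} = (1 + 3/5z)y_n
  R(z) = (1 + 3/5z)/(1 − 2/5z).

Boundary: |R(x)|=1, x<0.
x=-0.58: |R|=0.5292
R=−1: 1+3/5x = −1+2/5x ⇒ -1/5x=2 ⇒ x=2/(-1/5)=-10.0000
Confirm numerically:
  x=-9.489: |R|=0.97869 <1
  x=-6.669: |R|=0.81836 <1
  x=-5.729: |R|=0.74049 <1
  x=-5.337: |R|=0.70250 <1
  x=-10.591: |R|=1.02257 >1
  x=-10.483: |R|=1.01860 >1
So |R|<1 on (-10.0000, 0).

(-10.0000,0); λ=-10 ⇒ h* = (10)/10 = 1.0000.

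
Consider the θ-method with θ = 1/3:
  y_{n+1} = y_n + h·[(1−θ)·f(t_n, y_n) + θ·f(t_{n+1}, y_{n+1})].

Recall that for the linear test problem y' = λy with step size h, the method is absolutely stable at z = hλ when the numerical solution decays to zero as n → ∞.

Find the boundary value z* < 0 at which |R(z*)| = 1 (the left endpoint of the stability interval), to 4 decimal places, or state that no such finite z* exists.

Test eqn y'=λy, z=hλ:
  y_{n+1} = y_n + z·[2/3·y_n + 1/3·y_{n+1}] ⇒ (1 − 1/3z)y_{n+1} = (1 + 2/3z)y_n
  so R(z) = (1 + 2/3z)/(1 − 1/3z).

Find x<0 with |R(x)|<1.
x=-1.56: |R|=0.0263
R=−1: 1+2/3x = −1+1/3x ⇒ -1/3x=2 ⇒ x=2/(-1/3)=-6.0000
Confirm numerically:
  x=-3.766: |R|=0.66982 <1
  x=-3.342: |R|=0.58089 <1
  x=-3.323: |R|=0.57663 <1
  x=-2.718: |R|=0.42602 <1
  x=-6.509: |R|=1.05353 >1
  x=-6.506: |R|=1.05323 >1
  x=-6.212: |R|=1.02301 >1
So |R|<1 on (-6.0000, 0).

left endpoint -6.0000.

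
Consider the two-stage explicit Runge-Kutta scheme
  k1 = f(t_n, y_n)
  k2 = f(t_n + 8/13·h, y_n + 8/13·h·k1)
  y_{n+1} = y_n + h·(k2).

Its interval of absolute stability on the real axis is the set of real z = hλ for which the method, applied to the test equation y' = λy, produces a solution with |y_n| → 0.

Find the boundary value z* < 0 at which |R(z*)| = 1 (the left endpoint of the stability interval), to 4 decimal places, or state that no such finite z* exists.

z* = -1.6250.

On y'=λy, z=hλ:
  k1=λy_n ⇒ h·k1=z·y_n;  k2=λ(1+8/13z)y_n ⇒ h·k2=z(1+8/13z)y_n
  y_{n+1}/y_n = 1 + z(1+8/13z) = 1 + z + 8/13z²
  R(z) = 1 + z + 8/13z².

Need |R(x)|<1, x<0.
x=-1.75: |R|=1.1346
R=1: x+8/13x²=0 ⇒ x=−13/8=-1.6250; min R=1−1/(4·8/13)=0.5938>−1
Confirm numerically:
  x=-1.550: |R|=0.92846 <1
  x=-1.272: |R|=0.72368 <1
  x=-0.782: |R|=0.59432 <1
  x=-2.015: |R|=1.48360 >1
  x=-2.014: |R|=1.48212 >1
  x=-1.848: |R|=1.25360 >1
Interval (-1.6250, 0).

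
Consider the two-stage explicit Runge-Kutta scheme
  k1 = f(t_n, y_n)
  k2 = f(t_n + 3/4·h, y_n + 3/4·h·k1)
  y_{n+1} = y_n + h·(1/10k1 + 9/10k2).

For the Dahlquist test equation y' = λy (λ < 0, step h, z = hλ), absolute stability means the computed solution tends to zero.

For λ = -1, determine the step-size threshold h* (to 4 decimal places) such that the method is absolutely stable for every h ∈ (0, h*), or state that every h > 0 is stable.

(-1.4815,0); λ=-1 ⇒ h* = (40/27)/1 = 1.4815.

Set f=λy, z=hλ:
  k1=λy_n ⇒ h·k1=z·y_n;  k2=λ(1+3/4z)y_n ⇒ h·k2=z(1+3/4z)y_n
  y_{n+1}/y_n = 1 + 1/10z + 9/10z(1+3/4z) = 1 + z + 27/40z²
  so R(z) = 1 + z + 27/40z².

Find x<0 with |R(x)|<1.
x=-1.41: |R|=0.9320
R=1: x+27/40x²=0 ⇒ x=−40/27=-1.4815; min R=1−1/(4·27/40)=0.6296>−1
Confirm numerically:
  x=-1.374: |R|=0.90032 <1
  x=-1.321: |R|=0.85690 <1
  x=-1.115: |R|=0.72418 <1
  x=-1.112: |R|=0.72267 <1
  x=-1.809: |R|=1.39992 >1
  x=-1.683: |R|=1.22893 >1
  x=-1.509: |R|=1.02803 >1
Stable set (-1.4815, 0).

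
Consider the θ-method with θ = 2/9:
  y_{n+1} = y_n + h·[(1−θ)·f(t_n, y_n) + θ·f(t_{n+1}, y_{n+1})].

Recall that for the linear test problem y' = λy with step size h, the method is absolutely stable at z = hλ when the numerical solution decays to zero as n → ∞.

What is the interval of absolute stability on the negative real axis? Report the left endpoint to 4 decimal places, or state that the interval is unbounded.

Test eqn y'=λy, z=hλ:
  y_{n+1} = y_n + z·[7/9·y_n + 2/9·y_{n+1}] ⇒ (1 − 2/9z)y_{n+1} = (1 + 7/9z)y_n
  ⇒ R(z) = (1 + 7/9z)/(1 − 2/9z).

Boundary: |R(x)|=1, x<0.
x=-1.09: |R|=0.1225
R=−1: 1+7/9x = −1+2/9x ⇒ -5/9x=2 ⇒ x=2/(-5/9)=-3.6000
Confirm numerically:
  x=-3.458: |R|=0.95539 <1
  x=-3.190: |R|=0.86671 <1
  x=-1.968: |R|=0.36920 <1
  x=-1.809: |R|=0.29030 <1
  x=-4.070: |R|=1.13711 >1
  x=-3.999: |R|=1.11737 >1
Stable set (-3.6000, 0).

(-3.6000, 0).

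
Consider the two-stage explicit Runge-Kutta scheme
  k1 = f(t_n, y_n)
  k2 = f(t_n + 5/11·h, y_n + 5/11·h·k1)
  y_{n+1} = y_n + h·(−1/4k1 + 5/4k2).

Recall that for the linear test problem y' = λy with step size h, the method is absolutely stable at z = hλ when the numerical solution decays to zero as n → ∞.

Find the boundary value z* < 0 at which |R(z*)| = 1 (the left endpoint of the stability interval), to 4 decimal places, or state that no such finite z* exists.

On y'=λy, z=hλ:
  k1=λy_n ⇒ h·k1=z·y_n;  k2=λ(1+5/11z)y_n ⇒ h·k2=z(1+5/11z)y_n
  y_{n+1}/y_n = 1 − 1/4z + 5/4z(1+5/11z) = 1 + z + 25/44z²
  ⇒ R(z) = 1 + z + 25/44z².

Boundary: |R(x)|=1, x<0.
x=-1.77: |R|=1.0101
R=1: x+25/44x²=0 ⇒ x=−44/25=-1.7600; min R=1−1/(4·25/44)=0.5600>−1
Confirm numerically:
  x=-1.619: |R|=0.87030 <1
  x=-1.036: |R|=0.57383 <1
  x=-0.837: |R|=0.56105 <1
  x=-0.791: |R|=0.56450 <1
  x=-2.311: |R|=1.72350 >1
  x=-2.125: |R|=1.44070 >1
  x=-1.976: |R|=1.24251 >1
Stable set (-1.7600, 0).

z* = -1.7600.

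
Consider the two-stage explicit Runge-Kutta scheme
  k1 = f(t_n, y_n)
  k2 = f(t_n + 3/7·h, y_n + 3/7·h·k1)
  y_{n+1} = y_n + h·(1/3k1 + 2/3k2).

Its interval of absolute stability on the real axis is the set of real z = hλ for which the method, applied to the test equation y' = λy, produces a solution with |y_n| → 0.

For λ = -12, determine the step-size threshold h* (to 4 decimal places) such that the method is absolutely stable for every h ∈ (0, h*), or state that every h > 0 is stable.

(-3.5000,0); λ=-12 ⇒ h* = (7/2)/12 = 0.2917.

With y'=λy (z=hλ):
  k1=λy_n ⇒ h·k1=z·y_n;  k2=λ(1+3/7z)y_n ⇒ h·k2=z(1+3/7z)y_n
  y_{n+1}/y_n = 1 + 1/3z + 2/3z(1+3/7z) = 1 + z + 2/7z²
  ⇒ R(z) = 1 + z + 2/7z².

Find x<0 with |R(x)|<1.
x=-1.33: |R|=0.1754
R=1: x+2/7x²=0 ⇒ x=−7/2=-3.5000; min R=1−1/(4·2/7)=0.1250>−1
Confirm numerically:
  x=-2.884: |R|=0.49242 <1
  x=-2.564: |R|=0.31431 <1
  x=-1.422: |R|=0.15574 <1
  x=-3.864: |R|=1.40186 >1
  x=-3.821: |R|=1.35044 >1
  x=-3.523: |R|=1.02315 >1
Interval (-3.5000, 0).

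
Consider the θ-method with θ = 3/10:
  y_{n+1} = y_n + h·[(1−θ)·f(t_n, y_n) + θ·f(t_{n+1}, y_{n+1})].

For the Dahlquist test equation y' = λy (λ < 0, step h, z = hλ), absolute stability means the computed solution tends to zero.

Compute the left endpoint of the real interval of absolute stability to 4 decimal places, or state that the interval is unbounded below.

z* = -5.0000.

With y'=λy (z=hλ):
  y_{n+1} = y_n + z·[7/10·y_n + 3/10·y_{n+1}] ⇒ (1 − 3/10z)y_{n+1} = (1 + 7/10z)y_n
  Hence R(z) = (1 + 7/10z)/(1 − 3/10z).

Find x<0 with |R(x)|<1.
x=-0.96: |R|=0.2547
R=−1: 1+7/10x = −1+3/10x ⇒ -2/5x=2 ⇒ x=2/(-2/5)=-5.0000
Confirm numerically:
  x=-4.121: |R|=0.84278 <1
  x=-4.101: |R|=0.83877 <1
  x=-3.019: |R|=0.58419 <1
  x=-2.724: |R|=0.49901 <1
  x=-5.561: |R|=1.08410 >1
  x=-5.027: |R|=1.00431 >1
Interval (-5.0000, 0).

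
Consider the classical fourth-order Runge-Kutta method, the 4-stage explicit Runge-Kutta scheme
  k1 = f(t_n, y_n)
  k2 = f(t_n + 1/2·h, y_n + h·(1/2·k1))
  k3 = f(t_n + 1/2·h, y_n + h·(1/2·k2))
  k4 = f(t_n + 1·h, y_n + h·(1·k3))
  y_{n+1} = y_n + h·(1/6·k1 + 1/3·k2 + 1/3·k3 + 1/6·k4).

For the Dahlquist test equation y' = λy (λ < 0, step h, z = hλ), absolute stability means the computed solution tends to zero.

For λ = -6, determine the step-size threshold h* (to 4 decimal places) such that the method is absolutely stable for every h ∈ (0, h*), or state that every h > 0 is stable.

(-2.7853,0); λ=-6 ⇒ h* = 0.4642.

With y'=λy (z=hλ):
  order 4, 4-stage ⇒ R(z)=1+z+z^2/2+z^3/6+z^4/24
  (e.g. R(-1.77)=0.28121, |R|=0.28121)

Solve |R(x)|<1 on ℝ⁻.
x=-1.77: |R|=0.2812
|R(-2.65)|=0.8145 |R(-2.56)|=0.7102 |R(-0.67)|=0.5127
Bisect:
  x_lo=-3.3993 |R|=2.3951  x_hi=-0.2929 |R|=0.7461
  mid=-1.84609 |R|=0.29329 →hi
  mid=-2.62269 |R|=0.78127 →hi
  mid=-3.01099 |R|=1.39713 →lo
  mid=-2.81684 |R|=1.04861 →lo
  mid=-2.71976 |R|=0.90561 →hi
  mid=-2.76830 |R|=0.97468 →hi
  mid=-2.79257 |R|=1.01103 →lo
  mid=-2.78044 |R|=0.99270 →hi
  mid=-2.78650 |R|=1.00182 →lo
  mid=-2.78347 |R|=0.99725 →hi
  ...
  [-2.78537,-2.78518] ⇒ x*=-2.7853
So |R|<1 on (-2.7853, 0).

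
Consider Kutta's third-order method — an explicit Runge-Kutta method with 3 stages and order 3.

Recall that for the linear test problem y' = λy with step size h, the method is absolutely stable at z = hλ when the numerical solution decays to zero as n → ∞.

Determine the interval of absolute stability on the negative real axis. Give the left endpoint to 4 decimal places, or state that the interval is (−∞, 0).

z∈(-2.5127,0).

Set f=λy, z=hλ:
  order 3, 3-stage ⇒ R(z)=1+z+z^2/2+z^3/6
  (e.g. R(-1.57)=0.01747, |R|=0.01747)

Need |R(x)|<1, x<0.
x=-1.57: |R|=0.0175
|R(-2.86)|=1.6691 |R(-2.73)|=1.3946 |R(-2.71)|=1.3550
Bisect:
  x_lo=-2.8886 |R|=1.7338  x_hi=-0.2539 |R|=0.7756
  mid=-1.57126 |R|=0.01663 →hi
  mid=-2.22995 |R|=0.59175 →hi
  mid=-2.55930 |R|=1.07820 →lo
  mid=-2.39462 |R|=0.81606 →hi
  mid=-2.47696 |R|=0.94212 →hi
  mid=-2.51813 |R|=1.00887 →lo
  mid=-2.49754 |R|=0.97518 →hi
  mid=-2.50784 |R|=0.99195 →hi
  ...
  [-2.51282,-2.51266] ⇒ x*=-2.5127
Stable set (-2.5127, 0).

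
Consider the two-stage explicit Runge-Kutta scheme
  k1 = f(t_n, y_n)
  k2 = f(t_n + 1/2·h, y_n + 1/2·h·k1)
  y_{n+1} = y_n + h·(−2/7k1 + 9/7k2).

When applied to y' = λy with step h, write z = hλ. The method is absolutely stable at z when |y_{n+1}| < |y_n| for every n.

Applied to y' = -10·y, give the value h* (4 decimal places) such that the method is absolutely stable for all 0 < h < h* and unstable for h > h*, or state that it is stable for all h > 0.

On y'=λy, z=hλ:
  k1=λy_n ⇒ h·k1=z·y_n;  k2=λ(1+1/2z)y_n ⇒ h·k2=z(1+1/2z)y_n
  y_{n+1}/y_n = 1 − 2/7z + 9/7z(1+1/2z) = 1 + z + 9/14z²
  ⇒ R(z) = 1 + z + 9/14z².

Need |R(x)|<1, x<0.
x=-1.48: |R|=0.9281
R=1: x+9/14x²=0 ⇒ x=−14/9=-1.5556; min R=1−1/(4·9/14)=0.6111>−1
Confirm numerically:
  x=-1.460: |R|=0.91031 <1
  x=-1.399: |R|=0.85920 <1
  x=-1.268: |R|=0.76560 <1
  x=-0.780: |R|=0.61111 <1
  x=-1.918: |R|=1.44689 >1
  x=-1.777: |R|=1.25297 >1
  x=-1.774: |R|=1.24912 >1
Stable set (-1.5556, 0).

(-1.5556,0); λ=-10 ⇒ h* = (14/9)/10 = 0.1556.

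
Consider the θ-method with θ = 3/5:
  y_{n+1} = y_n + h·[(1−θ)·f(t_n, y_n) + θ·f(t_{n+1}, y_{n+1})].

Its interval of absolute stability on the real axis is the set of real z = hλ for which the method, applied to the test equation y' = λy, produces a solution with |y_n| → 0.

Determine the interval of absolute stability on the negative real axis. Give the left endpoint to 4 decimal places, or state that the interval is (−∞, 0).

With y'=λy (z=hλ):
  y_{n+1} = y_n + z·[2/5·y_n + 3/5·y_{n+1}] ⇒ (1 − 3/5z)y_{n+1} = (1 + 2/5z)y_n
  Hence R(z) = (1 + 2/5z)/(1 − 3/5z).

Need |R(x)|<1, x<0.
x=-0.52: |R|=0.6037
x=-2: |R|=0.0909
x=-10: |R|=0.4286
x=-100: |R|=0.6393
θ=3/5≥1/2 ⇒ |1+2/5x|<|1−3/5x| ∀x<0 ⇒ stable on all of ℝ⁻.

unbounded; (−∞, 0).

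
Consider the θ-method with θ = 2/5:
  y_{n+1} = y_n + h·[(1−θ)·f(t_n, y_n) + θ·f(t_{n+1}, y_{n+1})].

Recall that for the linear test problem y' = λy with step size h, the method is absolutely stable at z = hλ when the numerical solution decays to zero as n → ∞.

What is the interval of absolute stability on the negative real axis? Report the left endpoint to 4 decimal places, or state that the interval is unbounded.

On y'=λy, z=hλ:
  y_{n+1} = y_n + z·[3/5·y_n + 2/5·y_{n+1}] ⇒ (1 − 2/5z)y_{n+1} = (1 + 3/5z)y_n
  so R(z) = (1 + 3/5z)/(1 − 2/5z).

Solve |R(x)|<1 on ℝ⁻.
x=-1.34: |R|=0.1276
R=−1: 1+3/5x = −1+2/5x ⇒ -1/5x=2 ⇒ x=2/(-1/5)=-10.0000
Confirm numerically:
  x=-8.050: |R|=0.90758 <1
  x=-7.960: |R|=0.90249 <1
  x=-7.942: |R|=0.90146 <1
  x=-5.778: |R|=0.74499 <1
  x=-10.252: |R|=1.00988 >1
  x=-10.235: |R|=1.00923 >1
  x=-10.117: |R|=1.00464 >1
Stable set (-10.0000, 0).

z∈(-10.0000,0).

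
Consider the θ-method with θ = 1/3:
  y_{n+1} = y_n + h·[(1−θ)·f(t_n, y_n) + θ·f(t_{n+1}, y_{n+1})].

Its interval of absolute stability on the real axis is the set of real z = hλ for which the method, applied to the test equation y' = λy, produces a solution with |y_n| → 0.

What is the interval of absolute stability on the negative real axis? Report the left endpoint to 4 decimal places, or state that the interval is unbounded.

With y'=λy (z=hλ):
  y_{n+1} = y_n + z·[2/3·y_n + 1/3·y_{n+1}] ⇒ (1 − 1/3z)y_{n+1} = (1 + 2/3z)y_n
  so R(z) = (1 + 2/3z)/(1 − 1/3z).

Find x<0 with |R(x)|<1.
x=-1.23: |R|=0.1277
R=−1: 1+2/3x = −1+1/3x ⇒ -1/3x=2 ⇒ x=2/(-1/3)=-6.0000
Confirm numerically:
  x=-5.663: |R|=0.96110 <1
  x=-4.208: |R|=0.75139 <1
  x=-2.910: |R|=0.47716 <1
  x=-6.327: |R|=1.03506 >1
  x=-6.166: |R|=1.01811 >1
Stable set (-6.0000, 0).

z∈(-6.0000,0).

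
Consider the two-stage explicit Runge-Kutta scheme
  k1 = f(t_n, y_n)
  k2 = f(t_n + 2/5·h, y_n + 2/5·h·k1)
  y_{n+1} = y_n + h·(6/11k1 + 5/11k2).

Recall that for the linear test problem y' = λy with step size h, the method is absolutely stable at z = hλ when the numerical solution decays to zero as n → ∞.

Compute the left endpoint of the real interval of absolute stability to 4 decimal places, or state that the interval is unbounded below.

On y'=λy, z=hλ:
  k1=λy_n ⇒ h·k1=z·y_n;  k2=λ(1+2/5z)y_n ⇒ h·k2=z(1+2/5z)y_n
  y_{n+1}/y_n = 1 + 6/11z + 5/11z(1+2/5z) = 1 + z + 2/11z²
  so R(z) = 1 + z + 2/11z².

Need |R(x)|<1, x<0.
x=-0.71: |R|=0.3817
R=1: x+2/11x²=0 ⇒ x=−11/2=-5.5000; min R=1−1/(4·2/11)=-0.3750>−1
Confirm numerically:
  x=-4.866: |R|=0.43908 <1
  x=-4.059: |R|=0.06346 <1
  x=-2.604: |R|=0.37112 <1
  x=-5.882: |R|=1.40853 >1
  x=-5.693: |R|=1.19977 >1
So |R|<1 on (-5.5000, 0).

z* = -5.5000.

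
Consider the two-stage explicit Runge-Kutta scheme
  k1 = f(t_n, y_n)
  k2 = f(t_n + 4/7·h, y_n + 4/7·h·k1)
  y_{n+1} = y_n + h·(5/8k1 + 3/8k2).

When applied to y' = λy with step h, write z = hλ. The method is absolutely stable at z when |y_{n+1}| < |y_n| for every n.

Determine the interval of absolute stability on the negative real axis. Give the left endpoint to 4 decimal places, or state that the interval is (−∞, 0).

z∈(-4.6667,0).

Set f=λy, z=hλ:
  k1=λy_n ⇒ h·k1=z·y_n;  k2=λ(1+4/7z)y_n ⇒ h·k2=z(1+4/7z)y_n
  y_{n+1}/y_n = 1 + 5/8z + 3/8z(1+4/7z) = 1 + z + 3/14z²
  R(z) = 1 + z + 3/14z².

Find x<0 with |R(x)|<1.
x=-0.43: |R|=0.6096
R=1: x+3/14x²=0 ⇒ x=−14/3=-4.6667; min R=1−1/(4·3/14)=-0.1667>−1
Confirm numerically:
  x=-4.519: |R|=0.85701 <1
  x=-4.232: |R|=0.60582 <1
  x=-4.162: |R|=0.54991 <1
  x=-5.247: |R|=1.65250 >1
  x=-5.164: |R|=1.55033 >1
Interval (-4.6667, 0).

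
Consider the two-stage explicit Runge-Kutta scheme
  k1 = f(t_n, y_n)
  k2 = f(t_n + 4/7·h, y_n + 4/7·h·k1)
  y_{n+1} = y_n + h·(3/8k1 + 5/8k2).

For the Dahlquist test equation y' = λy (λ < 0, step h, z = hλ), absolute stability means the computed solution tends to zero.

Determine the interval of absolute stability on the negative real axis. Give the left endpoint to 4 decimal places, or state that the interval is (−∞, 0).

With y'=λy (z=hλ):
  k1=λy_n ⇒ h·k1=z·y_n;  k2=λ(1+4/7z)y_n ⇒ h·k2=z(1+4/7z)y_n
  y_{n+1}/y_n = 1 + 3/8z + 5/8z(1+4/7z) = 1 + z + 5/14z²
  Hence R(z) = 1 + z + 5/14z².

Need |R(x)|<1, x<0.
x=-1.5: |R|=0.3036
R=1: x+5/14x²=0 ⇒ x=−14/5=-2.8000; min R=1−1/(4·5/14)=0.3000>−1
Confirm numerically:
  x=-2.639: |R|=0.84826 <1
  x=-2.225: |R|=0.54308 <1
  x=-1.998: |R|=0.42772 <1
  x=-3.232: |R|=1.49865 >1
  x=-2.907: |R|=1.11109 >1
So |R|<1 on (-2.8000, 0).

(-2.8000, 0).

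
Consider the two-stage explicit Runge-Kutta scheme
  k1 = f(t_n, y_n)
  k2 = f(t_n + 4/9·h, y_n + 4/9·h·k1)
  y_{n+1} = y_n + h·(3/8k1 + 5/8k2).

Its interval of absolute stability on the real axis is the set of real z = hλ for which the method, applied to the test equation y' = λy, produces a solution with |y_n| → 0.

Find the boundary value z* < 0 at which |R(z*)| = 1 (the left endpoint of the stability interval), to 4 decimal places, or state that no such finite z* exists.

Set f=λy, z=hλ:
  k1=λy_n ⇒ h·k1=z·y_n;  k2=λ(1+4/9z)y_n ⇒ h·k2=z(1+4/9z)y_n
  y_{n+1}/y_n = 1 + 3/8z + 5/8z(1+4/9z) = 1 + z + 5/18z²
  Hence R(z) = 1 + z + 5/18z².

Find x<0 with |R(x)|<1.
x=-1.66: |R|=0.1054
R=1: x+5/18x²=0 ⇒ x=−18/5=-3.6000; min R=1−1/(4·5/18)=0.1000>−1
Confirm numerically:
  x=-3.205: |R|=0.64834 <1
  x=-2.002: |R|=0.11133 <1
  x=-1.703: |R|=0.10261 <1
  x=-3.952: |R|=1.38642 >1
  x=-3.844: |R|=1.26054 >1
  x=-3.651: |R|=1.05172 >1
Interval (-3.6000, 0).

left endpoint -3.6000.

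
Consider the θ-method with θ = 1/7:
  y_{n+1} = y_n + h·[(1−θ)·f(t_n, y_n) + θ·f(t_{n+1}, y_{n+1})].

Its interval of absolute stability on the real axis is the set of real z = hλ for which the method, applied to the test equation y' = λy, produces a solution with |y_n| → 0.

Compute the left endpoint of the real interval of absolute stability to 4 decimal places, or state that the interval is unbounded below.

On y'=λy, z=hλ:
  y_{n+1} = y_n + z·[6/7·y_n + 1/7·y_{n+1}] ⇒ (1 − 1/7z)y_{n+1} = (1 + 6/7z)y_n
  R(z) = (1 + 6/7z)/(1 − 1/7z).

Find x<0 with |R(x)|<1.
x=-1.07: |R|=0.0719
R=−1: 1+6/7x = −1+1/7x ⇒ -5/7x=2 ⇒ x=2/(-5/7)=-2.8000
Confirm numerically:
  x=-2.455: |R|=0.81756 <1
  x=-1.853: |R|=0.46515 <1
  x=-1.548: |R|=0.26766 <1
  x=-1.340: |R|=0.12470 <1
  x=-3.274: |R|=1.23068 >1
  x=-3.065: |R|=1.13164 >1
Stable set (-2.8000, 0).

left endpoint -2.8000.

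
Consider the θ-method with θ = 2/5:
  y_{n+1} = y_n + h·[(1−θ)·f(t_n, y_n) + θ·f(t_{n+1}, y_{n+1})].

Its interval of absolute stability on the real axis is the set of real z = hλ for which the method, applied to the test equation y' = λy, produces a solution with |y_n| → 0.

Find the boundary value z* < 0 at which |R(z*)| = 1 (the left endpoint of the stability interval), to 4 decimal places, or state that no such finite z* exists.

Test eqn y'=λy, z=hλ:
  y_{n+1} = y_n + z·[3/5·y_n + 2/5·y_{n+1}] ⇒ (1 − 2/5z)y_{n+1} = (1 + 3/5z)y_n
  so R(z) = (1 + 3/5z)/(1 − 2/5z).

Solve |R(x)|<1 on ℝ⁻.
x=-1.02: |R|=0.2756
R=−1: 1+3/5x = −1+2/5x ⇒ -1/5x=2 ⇒ x=2/(-1/5)=-10.0000
Confirm numerically:
  x=-7.071: |R|=0.84699 <1
  x=-6.150: |R|=0.77746 <1
  x=-6.063: |R|=0.77012 <1
  x=-5.575: |R|=0.72601 <1
  x=-10.574: |R|=1.02195 >1
  x=-10.111: |R|=1.00440 >1
Stable set (-10.0000, 0).

z* = -10.0000.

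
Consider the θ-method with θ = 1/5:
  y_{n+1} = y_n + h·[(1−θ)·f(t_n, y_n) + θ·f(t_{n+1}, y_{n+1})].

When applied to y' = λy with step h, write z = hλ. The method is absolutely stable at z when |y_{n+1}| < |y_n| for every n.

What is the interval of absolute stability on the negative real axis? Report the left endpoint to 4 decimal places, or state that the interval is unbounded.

Test eqn y'=λy, z=hλ:
  y_{n+1} = y_n + z·[4/5·y_n + 1/5·y_{n+1}] ⇒ (1 − 1/5z)y_{n+1} = (1 + 4/5z)y_n
  so R(z) = (1 + 4/5z)/(1 − 1/5z).

Solve |R(x)|<1 on ℝ⁻.
x=-1.13: |R|=0.0783
R=−1: 1+4/5x = −1+1/5x ⇒ -3/5x=2 ⇒ x=2/(-3/5)=-3.3333
Confirm numerically:
  x=-3.197: |R|=0.95010 <1
  x=-2.938: |R|=0.85059 <1
  x=-2.123: |R|=0.49024 <1
  x=-3.786: |R|=1.15456 >1
  x=-3.393: |R|=1.02133 >1
Interval (-3.3333, 0).

(-3.3333, 0).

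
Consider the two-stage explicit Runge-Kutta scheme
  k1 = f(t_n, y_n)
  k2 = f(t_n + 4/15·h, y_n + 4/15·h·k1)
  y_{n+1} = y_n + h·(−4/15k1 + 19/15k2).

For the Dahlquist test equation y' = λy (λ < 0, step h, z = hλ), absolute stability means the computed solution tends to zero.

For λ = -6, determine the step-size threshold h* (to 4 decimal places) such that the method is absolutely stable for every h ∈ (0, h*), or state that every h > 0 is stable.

(-2.9605,0); λ=-6 ⇒ h* = (225/76)/6 = 0.4934.

On y'=λy, z=hλ:
  k1=λy_n ⇒ h·k1=z·y_n;  k2=λ(1+4/15z)y_n ⇒ h·k2=z(1+4/15z)y_n
  y_{n+1}/y_n = 1 − 4/15z + 19/15z(1+4/15z) = 1 + z + 76/225z²
  ⇒ R(z) = 1 + z + 76/225z².

Need |R(x)|<1, x<0.
x=-1.39: |R|=0.2626
R=1: x+76/225x²=0 ⇒ x=−225/76=-2.9605; min R=1−1/(4·76/225)=0.2599>−1
Confirm numerically:
  x=-2.720: |R|=0.77902 <1
  x=-2.648: |R|=0.72047 <1
  x=-1.573: |R|=0.26277 <1
  x=-1.535: |R|=0.26088 <1
  x=-3.551: |R|=1.70824 >1
  x=-3.079: |R|=1.12321 >1
Interval (-2.9605, 0).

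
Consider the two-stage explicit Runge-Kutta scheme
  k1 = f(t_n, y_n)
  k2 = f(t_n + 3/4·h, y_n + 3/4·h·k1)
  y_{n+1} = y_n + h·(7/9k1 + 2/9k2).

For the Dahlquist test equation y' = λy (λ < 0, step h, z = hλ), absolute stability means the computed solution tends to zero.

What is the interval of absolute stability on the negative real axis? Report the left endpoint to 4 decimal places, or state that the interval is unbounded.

z∈(-6.0000,0).

With y'=λy (z=hλ):
  k1=λy_n ⇒ h·k1=z·y_n;  k2=λ(1+3/4z)y_n ⇒ h·k2=z(1+3/4z)y_n
  y_{n+1}/y_n = 1 + 7/9z + 2/9z(1+3/4z) = 1 + z + 1/6z²
  R(z) = 1 + z + 1/6z².

Need |R(x)|<1, x<0.
x=-0.69: |R|=0.3894
R=1: x+1/6x²=0 ⇒ x=−6=-6.0000; min R=1−1/(4·1/6)=-0.5000>−1
Confirm numerically:
  x=-5.432: |R|=0.48577 <1
  x=-4.469: |R|=0.14034 <1
  x=-3.492: |R|=0.45966 <1
  x=-6.584: |R|=1.64084 >1
  x=-6.464: |R|=1.49988 >1
Stable set (-6.0000, 0).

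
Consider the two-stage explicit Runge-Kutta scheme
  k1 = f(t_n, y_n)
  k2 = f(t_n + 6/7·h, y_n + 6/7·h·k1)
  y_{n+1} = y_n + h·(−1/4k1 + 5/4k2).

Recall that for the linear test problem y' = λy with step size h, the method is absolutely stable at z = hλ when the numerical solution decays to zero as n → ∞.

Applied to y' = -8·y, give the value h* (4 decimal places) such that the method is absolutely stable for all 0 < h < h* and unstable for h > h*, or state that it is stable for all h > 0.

Test eqn y'=λy, z=hλ:
  k1=λy_n ⇒ h·k1=z·y_n;  k2=λ(1+6/7z)y_n ⇒ h·k2=z(1+6/7z)y_n
  y_{n+1}/y_n = 1 − 1/4z + 5/4z(1+6/7z) = 1 + z + 15/14z²
  so R(z) = 1 + z + 15/14z².

Solve |R(x)|<1 on ℝ⁻.
x=-1.76: |R|=2.5589
R=1: x+15/14x²=0 ⇒ x=−14/15=-0.9333; min R=1−1/(4·15/14)=0.7667>−1
Confirm numerically:
  x=-0.825: |R|=0.90424 <1
  x=-0.660: |R|=0.80671 <1
  x=-0.521: |R|=0.76983 <1
  x=-1.464: |R|=1.83239 >1
  x=-1.228: |R|=1.38770 >1
  x=-1.157: |R|=1.27727 >1
Interval (-0.9333, 0).

(-0.9333,0); λ=-8 ⇒ h* = (14/15)/8 = 0.1167.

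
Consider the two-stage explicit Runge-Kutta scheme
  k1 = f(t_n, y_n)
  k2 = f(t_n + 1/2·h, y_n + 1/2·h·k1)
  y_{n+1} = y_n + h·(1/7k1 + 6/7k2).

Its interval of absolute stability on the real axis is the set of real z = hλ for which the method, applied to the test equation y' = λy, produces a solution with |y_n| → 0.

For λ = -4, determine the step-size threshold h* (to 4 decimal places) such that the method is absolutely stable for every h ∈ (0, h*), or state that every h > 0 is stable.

(-2.3333,0); λ=-4 ⇒ h* = (7/3)/4 = 0.5833.

Test eqn y'=λy, z=hλ:
  k1=λy_n ⇒ h·k1=z·y_n;  k2=λ(1+1/2z)y_n ⇒ h·k2=z(1+1/2z)y_n
  y_{n+1}/y_n = 1 + 1/7z + 6/7z(1+1/2z) = 1 + z + 3/7z²
  so R(z) = 1 + z + 3/7z².

Boundary: |R(x)|=1, x<0.
x=-0.64: |R|=0.5355
R=1: x+3/7x²=0 ⇒ x=−7/3=-2.3333; min R=1−1/(4·3/7)=0.4167>−1
Confirm numerically:
  x=-2.146: |R|=0.82771 <1
  x=-1.553: |R|=0.48063 <1
  x=-1.075: |R|=0.42027 <1
  x=-2.778: |R|=1.52941 >1
  x=-2.626: |R|=1.32938 >1
Stable set (-2.3333, 0).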